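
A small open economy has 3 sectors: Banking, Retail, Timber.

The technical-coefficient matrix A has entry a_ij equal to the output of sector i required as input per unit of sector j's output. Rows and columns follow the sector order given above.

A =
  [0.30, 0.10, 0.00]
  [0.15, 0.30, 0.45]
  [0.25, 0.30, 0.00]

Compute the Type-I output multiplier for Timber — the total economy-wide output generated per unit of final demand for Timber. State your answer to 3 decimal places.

m_T = 2.261

I − A =
  [   0.70    -0.10     0.00]
  [  -0.15     0.70    -0.45]
  [  -0.25    -0.30     1.00]
Cofactors of I−A, C_ij = (−1)^(i+j)·(minor ij) (rows/columns in the sector order above):
  C_11 = (0.70)(1.00) − (-0.45)(-0.30) = 0.5650
  C_12 = −[(-0.15)(1.00) − (-0.45)(-0.25)] = 0.2625
  C_13 = (-0.15)(-0.30) − (0.70)(-0.25) = 0.2200
  C_21 = −[(-0.10)(1.00) − (0.00)(-0.30)] = 0.1000
  C_22 = (0.70)(1.00) − (0.00)(-0.25) = 0.7000
  C_23 = −[(0.70)(-0.30) − (-0.10)(-0.25)] = 0.2350
  C_31 = (-0.10)(-0.45) − (0.00)(0.70) = 0.0450
  C_32 = −[(0.70)(-0.45) − (0.00)(-0.15)] = 0.3150
  C_33 = (0.70)(0.70) − (-0.10)(-0.15) = 0.4750
det(I−A) = Σ_j (I−A)_1j·C_1j = (0.70)(0.5650) + (-0.10)(0.2625) + (0.00)(0.2200) = 0.36925
adj(I−A) = Cᵀ =
  [ 0.5650   0.1000   0.0450]
  [ 0.2625   0.7000   0.3150]
  [ 0.2200   0.2350   0.4750]
(I − A)⁻¹ = adj(I−A) / det(I−A) ≈
  [   1.5301     0.2708     0.1219]
  [   0.7109     1.8957     0.8531]
  [   0.5958     0.6364     1.2864]
The output multiplier for sector j is the column-j sum of the Leontief inverse (I − A)⁻¹ = adj(I−A) / det(I−A).
Column T of adj(I−A): (0.0450, 0.3150, 0.4750); det(I−A) = 0.36925.
m_T = (0.0450 + 0.3150 + 0.4750) / 0.36925 = 0.835 / 0.36925 ≈ 2.261.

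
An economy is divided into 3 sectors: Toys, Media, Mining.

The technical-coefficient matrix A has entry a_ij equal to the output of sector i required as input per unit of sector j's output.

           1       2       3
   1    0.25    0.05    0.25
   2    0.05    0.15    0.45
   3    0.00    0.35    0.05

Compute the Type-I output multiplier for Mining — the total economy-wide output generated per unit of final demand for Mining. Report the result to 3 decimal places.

m_3 = 2.538

I − A =
  [   0.75    -0.05    -0.25]
  [  -0.05     0.85    -0.45]
  [   0.00    -0.35     0.95]
Cofactors of I−A, C_ij = (−1)^(i+j)·(minor ij) (rows/columns in the sector order above):
  C_11 = (0.85)(0.95) − (-0.45)(-0.35) = 0.6500
  C_12 = −[(-0.05)(0.95) − (-0.45)(0.00)] = 0.0475
  C_13 = (-0.05)(-0.35) − (0.85)(0.00) = 0.0175
  C_21 = −[(-0.05)(0.95) − (-0.25)(-0.35)] = 0.1350
  C_22 = (0.75)(0.95) − (-0.25)(0.00) = 0.7125
  C_23 = −[(0.75)(-0.35) − (-0.05)(0.00)] = 0.2625
  C_31 = (-0.05)(-0.45) − (-0.25)(0.85) = 0.2350
  C_32 = −[(0.75)(-0.45) − (-0.25)(-0.05)] = 0.3500
  C_33 = (0.75)(0.85) − (-0.05)(-0.05) = 0.6350
det(I−A) = Σ_j (I−A)_1j·C_1j = (0.75)(0.6500) + (-0.05)(0.0475) + (-0.25)(0.0175) = 0.48075
adj(I−A) = Cᵀ =
  [ 0.6500   0.1350   0.2350]
  [ 0.0475   0.7125   0.3500]
  [ 0.0175   0.2625   0.6350]
(I − A)⁻¹ = adj(I−A) / det(I−A) ≈
  [   1.3521     0.2808     0.4888]
  [   0.0988     1.4821     0.7280]
  [   0.0364     0.5460     1.3209]
The output multiplier for sector j is the column-j sum of the Leontief inverse (I − A)⁻¹ = adj(I−A) / det(I−A).
Column 3 of adj(I−A): (0.2350, 0.3500, 0.6350); det(I−A) = 0.48075.
m_3 = (0.2350 + 0.3500 + 0.6350) / 0.48075 = 1.22 / 0.48075 ≈ 2.538.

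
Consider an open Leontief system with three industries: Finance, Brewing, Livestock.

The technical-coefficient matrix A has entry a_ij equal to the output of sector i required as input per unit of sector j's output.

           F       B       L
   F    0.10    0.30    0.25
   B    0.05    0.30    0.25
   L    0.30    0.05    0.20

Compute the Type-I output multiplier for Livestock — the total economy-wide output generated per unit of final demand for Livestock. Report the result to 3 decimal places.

I − A =
  [   0.90    -0.30    -0.25]
  [  -0.05     0.70    -0.25]
  [  -0.30    -0.05     0.80]
Cofactors of I−A, C_ij = (−1)^(i+j)·(minor ij) (rows/columns in the sector order above):
  C_11 = (0.70)(0.80) − (-0.25)(-0.05) = 0.5475
  C_12 = −[(-0.05)(0.80) − (-0.25)(-0.30)] = 0.1150
  C_13 = (-0.05)(-0.05) − (0.70)(-0.30) = 0.2125
  C_21 = −[(-0.30)(0.80) − (-0.25)(-0.05)] = 0.2525
  C_22 = (0.90)(0.80) − (-0.25)(-0.30) = 0.6450
  C_23 = −[(0.90)(-0.05) − (-0.30)(-0.30)] = 0.1350
  C_31 = (-0.30)(-0.25) − (-0.25)(0.70) = 0.2500
  C_32 = −[(0.90)(-0.25) − (-0.25)(-0.05)] = 0.2375
  C_33 = (0.90)(0.70) − (-0.30)(-0.05) = 0.6150
det(I−A) = Σ_j (I−A)_1j·C_1j = (0.90)(0.5475) + (-0.30)(0.1150) + (-0.25)(0.2125) = 0.405125
adj(I−A) = Cᵀ =
  [ 0.5475   0.2525   0.2500]
  [ 0.1150   0.6450   0.2375]
  [ 0.2125   0.1350   0.6150]
(I − A)⁻¹ = adj(I−A) / det(I−A) ≈
  [   1.3514     0.6233     0.6171]
  [   0.2839     1.5921     0.5862]
  [   0.5245     0.3332     1.5180]
The output multiplier for sector j is the column-j sum of the Leontief inverse (I − A)⁻¹ = adj(I−A) / det(I−A).
Column L of adj(I−A): (0.2500, 0.2375, 0.6150); det(I−A) = 0.405125.
m_L = (0.2500 + 0.2375 + 0.6150) / 0.405125 = 1.1025 / 0.405125 ≈ 2.721.

m_L = 2.721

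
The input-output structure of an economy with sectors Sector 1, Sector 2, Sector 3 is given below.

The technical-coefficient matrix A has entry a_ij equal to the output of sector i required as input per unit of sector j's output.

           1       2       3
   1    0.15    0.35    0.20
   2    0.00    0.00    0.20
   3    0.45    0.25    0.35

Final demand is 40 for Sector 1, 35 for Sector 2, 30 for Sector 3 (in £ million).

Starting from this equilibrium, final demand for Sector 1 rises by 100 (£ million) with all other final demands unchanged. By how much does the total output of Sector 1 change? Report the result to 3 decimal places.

Δx_1 = 154.440

I − A =
  [   0.85    -0.35    -0.20]
  [   0.00     1.00    -0.20]
  [  -0.45    -0.25     0.65]
Cofactors of I−A, C_ij = (−1)^(i+j)·(minor ij) (rows/columns in the sector order above):
  C_11 = (1.00)(0.65) − (-0.20)(-0.25) = 0.6000
  C_12 = −[(0.00)(0.65) − (-0.20)(-0.45)] = 0.0900
  C_13 = (0.00)(-0.25) − (1.00)(-0.45) = 0.4500
  C_21 = −[(-0.35)(0.65) − (-0.20)(-0.25)] = 0.2775
  C_22 = (0.85)(0.65) − (-0.20)(-0.45) = 0.4625
  C_23 = −[(0.85)(-0.25) − (-0.35)(-0.45)] = 0.3700
  C_31 = (-0.35)(-0.20) − (-0.20)(1.00) = 0.2700
  C_32 = −[(0.85)(-0.20) − (-0.20)(0.00)] = 0.1700
  C_33 = (0.85)(1.00) − (-0.35)(0.00) = 0.8500
det(I−A) = Σ_j (I−A)_1j·C_1j = (0.85)(0.6000) + (-0.35)(0.0900) + (-0.20)(0.4500) = 0.3885
adj(I−A) = Cᵀ =
  [ 0.6000   0.2775   0.2700]
  [ 0.0900   0.4625   0.1700]
  [ 0.4500   0.3700   0.8500]
(I − A)⁻¹ = adj(I−A) / det(I−A) ≈
  [   1.5444     0.7143     0.6950]
  [   0.2317     1.1905     0.4376]
  [   1.1583     0.9524     2.1879]
Δx = (I − A)⁻¹ Δd with Δd having +100 in the Sector 1 component and 0 elsewhere.
So Δx_1 = L_11 · (+100), where L_11 = adj(I−A)_11 / det(I−A) = 0.6000 / 0.3885.
Δx_1 = 0.6000 × (+100) / 0.3885 = 60.00 / 0.3885 ≈ 154.440.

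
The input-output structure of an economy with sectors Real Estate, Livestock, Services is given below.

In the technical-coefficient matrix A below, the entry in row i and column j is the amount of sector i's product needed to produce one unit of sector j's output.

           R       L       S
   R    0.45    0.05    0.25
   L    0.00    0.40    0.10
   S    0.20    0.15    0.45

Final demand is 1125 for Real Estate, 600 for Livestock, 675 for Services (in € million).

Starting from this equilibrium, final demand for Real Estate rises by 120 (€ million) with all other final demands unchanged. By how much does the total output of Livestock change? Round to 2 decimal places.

Δx_L = 16.87

I − A =
  [   0.55    -0.05    -0.25]
  [   0.00     0.60    -0.10]
  [  -0.20    -0.15     0.55]
Cofactors of I−A, C_ij = (−1)^(i+j)·(minor ij) (rows/columns in the sector order above):
  C_11 = (0.60)(0.55) − (-0.10)(-0.15) = 0.3150
  C_12 = −[(0.00)(0.55) − (-0.10)(-0.20)] = 0.0200
  C_13 = (0.00)(-0.15) − (0.60)(-0.20) = 0.1200
  C_21 = −[(-0.05)(0.55) − (-0.25)(-0.15)] = 0.0650
  C_22 = (0.55)(0.55) − (-0.25)(-0.20) = 0.2525
  C_23 = −[(0.55)(-0.15) − (-0.05)(-0.20)] = 0.0925
  C_31 = (-0.05)(-0.10) − (-0.25)(0.60) = 0.1550
  C_32 = −[(0.55)(-0.10) − (-0.25)(0.00)] = 0.0550
  C_33 = (0.55)(0.60) − (-0.05)(0.00) = 0.3300
det(I−A) = Σ_j (I−A)_1j·C_1j = (0.55)(0.3150) + (-0.05)(0.0200) + (-0.25)(0.1200) = 0.14225
adj(I−A) = Cᵀ =
  [ 0.3150   0.0650   0.1550]
  [ 0.0200   0.2525   0.0550]
  [ 0.1200   0.0925   0.3300]
(I − A)⁻¹ = adj(I−A) / det(I−A) ≈
  [   2.2144     0.4569     1.0896]
  [   0.1406     1.7750     0.3866]
  [   0.8436     0.6503     2.3199]
Δx = (I − A)⁻¹ Δd with Δd having +120 in the Real Estate component and 0 elsewhere.
So Δx_L = L_LR · (+120), where L_LR = adj(I−A)_LR / det(I−A) = 0.0200 / 0.14225.
Δx_L = 0.0200 × (+120) / 0.14225 = 2.40 / 0.14225 ≈ 16.87.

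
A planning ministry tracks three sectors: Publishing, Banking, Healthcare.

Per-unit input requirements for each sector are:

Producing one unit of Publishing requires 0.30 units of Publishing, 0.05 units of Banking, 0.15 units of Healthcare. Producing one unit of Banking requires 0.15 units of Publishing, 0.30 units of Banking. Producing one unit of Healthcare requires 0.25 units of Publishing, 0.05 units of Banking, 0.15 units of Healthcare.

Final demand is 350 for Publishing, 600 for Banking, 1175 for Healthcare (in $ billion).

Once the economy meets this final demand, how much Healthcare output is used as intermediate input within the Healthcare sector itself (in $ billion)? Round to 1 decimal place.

I − A =
  [   0.70    -0.15    -0.25]
  [  -0.05     0.70    -0.05]
  [  -0.15     0.00     0.85]
Cofactors of I−A, C_ij = (−1)^(i+j)·(minor ij) (rows/columns in the sector order above):
  C_11 = (0.70)(0.85) − (-0.05)(0.00) = 0.5950
  C_12 = −[(-0.05)(0.85) − (-0.05)(-0.15)] = 0.0500
  C_13 = (-0.05)(0.00) − (0.70)(-0.15) = 0.1050
  C_21 = −[(-0.15)(0.85) − (-0.25)(0.00)] = 0.1275
  C_22 = (0.70)(0.85) − (-0.25)(-0.15) = 0.5575
  C_23 = −[(0.70)(0.00) − (-0.15)(-0.15)] = 0.0225
  C_31 = (-0.15)(-0.05) − (-0.25)(0.70) = 0.1825
  C_32 = −[(0.70)(-0.05) − (-0.25)(-0.05)] = 0.0475
  C_33 = (0.70)(0.70) − (-0.15)(-0.05) = 0.4825
det(I−A) = Σ_j (I−A)_1j·C_1j = (0.70)(0.5950) + (-0.15)(0.0500) + (-0.25)(0.1050) = 0.38275
adj(I−A) = Cᵀ =
  [ 0.5950   0.1275   0.1825]
  [ 0.0500   0.5575   0.0475]
  [ 0.1050   0.0225   0.4825]
(I − A)⁻¹ = adj(I−A) / det(I−A) ≈
  [   1.5545     0.3331     0.4768]
  [   0.1306     1.4566     0.1241]
  [   0.2743     0.0588     1.2606]
First solve x = (I − A)⁻¹ d = adj(I−A)·d / det(I−A); in particular x_3 = (0.1050·350 + 0.0225·600 + 0.4825·1175) / 0.38275 = 617.1875 / 0.38275 ≈ 1612.508.
Intermediate flow from 3 to 3: z_33 = a_33 · x_3 = 0.15 × 617.1875 / 0.38275 = 92.578125 / 0.38275 ≈ 241.9.

z_33 = 241.9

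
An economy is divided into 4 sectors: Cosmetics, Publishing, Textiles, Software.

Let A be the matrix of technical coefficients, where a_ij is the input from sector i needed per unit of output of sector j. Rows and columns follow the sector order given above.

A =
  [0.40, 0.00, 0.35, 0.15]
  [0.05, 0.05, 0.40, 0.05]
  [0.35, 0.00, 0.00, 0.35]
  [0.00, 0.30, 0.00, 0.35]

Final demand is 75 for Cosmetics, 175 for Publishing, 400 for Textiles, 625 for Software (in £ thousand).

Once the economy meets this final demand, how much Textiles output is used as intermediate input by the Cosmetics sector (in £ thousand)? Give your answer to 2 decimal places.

z_TC = 429.94

I − A =
  [   0.60     0.00    -0.35    -0.15]
  [  -0.05     0.95    -0.40    -0.05]
  [  -0.35     0.00     1.00    -0.35]
  [   0.00    -0.30     0.00     0.65]
Compute the cofactors C_ij = (−1)^(i+j)·(3×3 minor ij) of I−A; the adjugate is their transpose:
adj(I−A) = Cᵀ =
  [ 0.560500   0.081750   0.228875   0.258875]
  [ 0.123500   0.310375   0.167375   0.142500]
  [ 0.216125   0.078750   0.359250   0.249375]
  [ 0.057000   0.143250   0.077250   0.453625]
det(I−A) = Σ_j (I−A)_1j·C_1j = (0.60)(0.560500) + (0.00)(0.123500) + (-0.35)(0.216125) + (-0.15)(0.057000) = 0.25210625
(I − A)⁻¹ = adj(I−A) / det(I−A) ≈
  [   2.2233     0.3243     0.9079     1.0268]
  [   0.4899     1.2311     0.6639     0.5652]
  [   0.8573     0.3124     1.4250     0.9892]
  [   0.2261     0.5682     0.3064     1.7993]
First solve x = (I − A)⁻¹ d = adj(I−A)·d / det(I−A); in particular x_C = (0.560500·75 + 0.081750·175 + 0.228875·400 + 0.258875·625) / 0.25210625 = 309.690625 / 0.25210625 ≈ 1228.4131.
Intermediate flow from T to C: z_TC = a_TC · x_C = 0.35 × 309.690625 / 0.25210625 = 108.39171875 / 0.25210625 ≈ 429.94.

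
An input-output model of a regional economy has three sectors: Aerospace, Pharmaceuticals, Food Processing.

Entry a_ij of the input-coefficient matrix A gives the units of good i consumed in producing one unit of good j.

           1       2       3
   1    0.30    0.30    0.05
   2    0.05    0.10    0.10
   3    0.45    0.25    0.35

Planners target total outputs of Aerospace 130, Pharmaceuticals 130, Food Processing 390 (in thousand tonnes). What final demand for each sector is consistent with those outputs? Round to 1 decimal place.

d_1 = 32.5, d_2 = 71.5, d_3 = 162.5

I − A =
  [   0.70    -0.30    -0.05]
  [  -0.05     0.90    -0.10]
  [  -0.45    -0.25     0.65]
d = (I − A) x:
  d_1 = (+0.70)·130 + (-0.30)·130 + (-0.05)·390 = 32.5
  d_2 = (-0.05)·130 + (+0.90)·130 + (-0.10)·390 = 71.5
  d_3 = (-0.45)·130 + (-0.25)·130 + (+0.65)·390 = 162.5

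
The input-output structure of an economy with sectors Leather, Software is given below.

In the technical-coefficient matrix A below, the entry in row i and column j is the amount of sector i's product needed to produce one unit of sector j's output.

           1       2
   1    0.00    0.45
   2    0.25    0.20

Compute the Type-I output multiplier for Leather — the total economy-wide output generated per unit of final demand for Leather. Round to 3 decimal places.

I − A =
  [   1.00    -0.45]
  [  -0.25     0.80]
det(I−A) = (1.00)(0.80) − (-0.45)(-0.25) = 0.6875
adj(I−A) = [[0.80, 0.45], [0.25, 1.00]]
(I − A)⁻¹ = adj(I−A) / det(I−A) ≈
  [   1.1636     0.6545]
  [   0.3636     1.4545]
The output multiplier for sector j is the column-j sum of the Leontief inverse (I − A)⁻¹ = adj(I−A) / det(I−A).
Column 1 of adj(I−A): (0.80, 0.25); det(I−A) = 0.6875.
m_1 = (0.80 + 0.25) / 0.6875 = 1.05 / 0.6875 ≈ 1.527.

m_1 = 1.527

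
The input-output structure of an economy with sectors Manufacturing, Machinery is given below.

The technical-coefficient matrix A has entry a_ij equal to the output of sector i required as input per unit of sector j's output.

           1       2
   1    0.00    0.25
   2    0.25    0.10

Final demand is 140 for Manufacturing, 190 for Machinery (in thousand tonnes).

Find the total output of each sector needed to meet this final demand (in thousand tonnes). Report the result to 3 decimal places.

x_1 = 207.164, x_2 = 268.657

I − A =
  [   1.00    -0.25]
  [  -0.25     0.90]
det(I−A) = (1.00)(0.90) − (-0.25)(-0.25) = 0.8375
adj(I−A) = [[0.90, 0.25], [0.25, 1.00]]
(I − A)⁻¹ = adj(I−A) / det(I−A) ≈
  [   1.0746     0.2985]
  [   0.2985     1.1940]
x = (I − A)⁻¹ d = adj(I−A)·d / det(I−A), with det(I−A) = 0.8375:
  x_1 = (0.90·140 + 0.25·190) / 0.8375 = 173.50 / 0.8375 ≈ 207.164
  x_2 = (0.25·140 + 1.00·190) / 0.8375 = 225.00 / 0.8375 ≈ 268.657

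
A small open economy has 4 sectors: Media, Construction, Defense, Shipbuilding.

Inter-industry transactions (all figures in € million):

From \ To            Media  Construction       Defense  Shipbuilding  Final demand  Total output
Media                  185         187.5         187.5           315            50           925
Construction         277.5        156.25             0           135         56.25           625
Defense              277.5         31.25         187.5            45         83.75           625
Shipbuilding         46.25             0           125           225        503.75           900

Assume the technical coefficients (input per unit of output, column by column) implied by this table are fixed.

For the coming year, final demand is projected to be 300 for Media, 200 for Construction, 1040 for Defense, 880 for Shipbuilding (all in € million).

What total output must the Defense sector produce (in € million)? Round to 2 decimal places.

Technical coefficients a_ij = z_ij / X_j:
  a_11 = 185/925 = 0.20, a_21 = 277.5/925 = 0.30, a_31 = 277.5/925 = 0.30, a_41 = 46.25/925 = 0.05
  a_12 = 187.5/625 = 0.30, a_22 = 156.25/625 = 0.25, a_32 = 31.25/625 = 0.05, a_42 = 0/625 = 0.00
  a_13 = 187.5/625 = 0.30, a_23 = 0/625 = 0.00, a_33 = 187.5/625 = 0.30, a_43 = 125/625 = 0.20
  a_14 = 315/900 = 0.35, a_24 = 135/900 = 0.15, a_34 = 45/900 = 0.05, a_44 = 225/900 = 0.25
I − A =
  [   0.80    -0.30    -0.30    -0.35]
  [  -0.30     0.75     0.00    -0.15]
  [  -0.30    -0.05     0.70    -0.05]
  [  -0.05     0.00    -0.20     0.75]
Compute the cofactors C_ij = (−1)^(i+j)·(3×3 minor ij) of I−A; the adjugate is their transpose:
adj(I−A) = Cᵀ =
  [ 0.384750   0.169250   0.230250   0.228750]
  [ 0.168750   0.310500   0.114750   0.148500]
  [ 0.182250   0.097375   0.367125   0.129000]
  [ 0.074250   0.037250   0.113250   0.285000]
det(I−A) = Σ_j (I−A)_1j·C_1j = (0.80)(0.384750) + (-0.30)(0.168750) + (-0.30)(0.182250) + (-0.35)(0.074250) = 0.1765125
(I − A)⁻¹ = adj(I−A) / det(I−A) ≈
  [   2.1797     0.9589     1.3044     1.2959]
  [   0.9560     1.7591     0.6501     0.8413]
  [   1.0325     0.5517     2.0799     0.7308]
  [   0.4207     0.2110     0.6416     1.6146]
x = (I − A)⁻¹ d = adj(I−A)·d / det(I−A), with det(I−A) = 0.1765125:
  x_1 = (0.384750·300 + 0.169250·200 + 0.230250·1040 + 0.228750·880) / 0.1765125 = 590.035 / 0.1765125 ≈ 3342.74
  x_2 = (0.168750·300 + 0.310500·200 + 0.114750·1040 + 0.148500·880) / 0.1765125 = 362.745 / 0.1765125 ≈ 2055.07
  x_3 = (0.182250·300 + 0.097375·200 + 0.367125·1040 + 0.129000·880) / 0.1765125 = 569.48 / 0.1765125 ≈ 3226.29
  x_4 = (0.074250·300 + 0.037250·200 + 0.113250·1040 + 0.285000·880) / 0.1765125 = 398.305 / 0.1765125 ≈ 2256.53

x_3 = 3226.29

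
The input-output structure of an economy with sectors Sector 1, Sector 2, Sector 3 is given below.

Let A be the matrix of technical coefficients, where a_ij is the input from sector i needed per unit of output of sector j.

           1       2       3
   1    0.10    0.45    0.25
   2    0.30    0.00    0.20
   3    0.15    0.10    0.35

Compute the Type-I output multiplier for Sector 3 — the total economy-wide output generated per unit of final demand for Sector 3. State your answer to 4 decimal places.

m_3 = 3.2323

I − A =
  [   0.90    -0.45    -0.25]
  [  -0.30     1.00    -0.20]
  [  -0.15    -0.10     0.65]
Cofactors of I−A, C_ij = (−1)^(i+j)·(minor ij) (rows/columns in the sector order above):
  C_11 = (1.00)(0.65) − (-0.20)(-0.10) = 0.6300
  C_12 = −[(-0.30)(0.65) − (-0.20)(-0.15)] = 0.2250
  C_13 = (-0.30)(-0.10) − (1.00)(-0.15) = 0.1800
  C_21 = −[(-0.45)(0.65) − (-0.25)(-0.10)] = 0.3175
  C_22 = (0.90)(0.65) − (-0.25)(-0.15) = 0.5475
  C_23 = −[(0.90)(-0.10) − (-0.45)(-0.15)] = 0.1575
  C_31 = (-0.45)(-0.20) − (-0.25)(1.00) = 0.3400
  C_32 = −[(0.90)(-0.20) − (-0.25)(-0.30)] = 0.2550
  C_33 = (0.90)(1.00) − (-0.45)(-0.30) = 0.7650
det(I−A) = Σ_j (I−A)_1j·C_1j = (0.90)(0.6300) + (-0.45)(0.2250) + (-0.25)(0.1800) = 0.42075
adj(I−A) = Cᵀ =
  [ 0.6300   0.3175   0.3400]
  [ 0.2250   0.5475   0.2550]
  [ 0.1800   0.1575   0.7650]
(I − A)⁻¹ = adj(I−A) / det(I−A) ≈
  [   1.49733     0.75460     0.80808]
  [   0.53476     1.30125     0.60606]
  [   0.42781     0.37433     1.81818]
The output multiplier for sector j is the column-j sum of the Leontief inverse (I − A)⁻¹ = adj(I−A) / det(I−A).
Column 3 of adj(I−A): (0.3400, 0.2550, 0.7650); det(I−A) = 0.42075.
m_3 = (0.3400 + 0.2550 + 0.7650) / 0.42075 = 1.36 / 0.42075 ≈ 3.2323.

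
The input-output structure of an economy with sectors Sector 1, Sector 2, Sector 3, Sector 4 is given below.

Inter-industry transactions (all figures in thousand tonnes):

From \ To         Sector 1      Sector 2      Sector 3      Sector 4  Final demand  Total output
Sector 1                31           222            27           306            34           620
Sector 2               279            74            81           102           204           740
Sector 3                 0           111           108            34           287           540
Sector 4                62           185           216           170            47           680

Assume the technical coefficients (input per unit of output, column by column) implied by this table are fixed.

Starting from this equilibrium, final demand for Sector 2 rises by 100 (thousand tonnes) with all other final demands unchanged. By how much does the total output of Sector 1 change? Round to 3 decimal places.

Δx_1 = 109.394

Technical coefficients a_ij = z_ij / X_j:
  a_11 = 31/620 = 0.05, a_21 = 279/620 = 0.45, a_31 = 0/620 = 0.00, a_41 = 62/620 = 0.10
  a_12 = 222/740 = 0.30, a_22 = 74/740 = 0.10, a_32 = 111/740 = 0.15, a_42 = 185/740 = 0.25
  a_13 = 27/540 = 0.05, a_23 = 81/540 = 0.15, a_33 = 108/540 = 0.20, a_43 = 216/540 = 0.40
  a_14 = 306/680 = 0.45, a_24 = 102/680 = 0.15, a_34 = 34/680 = 0.05, a_44 = 170/680 = 0.25
I − A =
  [   0.95    -0.30    -0.05    -0.45]
  [  -0.45     0.90    -0.15    -0.15]
  [   0.00    -0.15     0.80    -0.05]
  [  -0.10    -0.25    -0.40     0.75]
Compute the cofactors C_ij = (−1)^(i+j)·(3×3 minor ij) of I−A; the adjugate is their transpose:
adj(I−A) = Cᵀ =
  [ 0.46425   0.29725   0.26250   0.35550]
  [ 0.27375   0.51475   0.25575   0.28425]
  [ 0.06300   0.11350   0.40875   0.08775]
  [ 0.18675   0.27175   0.33825   0.55125]
det(I−A) = Σ_j (I−A)_1j·C_1j = (0.95)(0.46425) + (-0.30)(0.27375) + (-0.05)(0.06300) + (-0.45)(0.18675) = 0.271725
(I − A)⁻¹ = adj(I−A) / det(I−A) ≈
  [   1.7085     1.0939     0.9661     1.3083]
  [   1.0075     1.8944     0.9412     1.0461]
  [   0.2319     0.4177     1.5043     0.3229]
  [   0.6873     1.0001     1.2448     2.0287]
Δx = (I − A)⁻¹ Δd with Δd having +100 in the Sector 2 component and 0 elsewhere.
So Δx_1 = L_12 · (+100), where L_12 = adj(I−A)_12 / det(I−A) = 0.29725 / 0.271725.
Δx_1 = 0.29725 × (+100) / 0.271725 = 29.725 / 0.271725 ≈ 109.394.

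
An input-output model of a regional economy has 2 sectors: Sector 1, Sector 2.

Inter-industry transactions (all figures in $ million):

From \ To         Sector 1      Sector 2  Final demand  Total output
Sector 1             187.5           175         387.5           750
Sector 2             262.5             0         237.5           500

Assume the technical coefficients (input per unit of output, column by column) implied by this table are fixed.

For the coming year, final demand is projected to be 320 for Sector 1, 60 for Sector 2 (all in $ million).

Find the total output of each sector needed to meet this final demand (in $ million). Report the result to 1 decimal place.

x_1 = 543.4, x_2 = 250.2

Technical coefficients a_ij = z_ij / X_j:
  a_11 = 187.5/750 = 0.25, a_21 = 262.5/750 = 0.35
  a_12 = 175/500 = 0.35, a_22 = 0/500 = 0.00
I − A =
  [   0.75    -0.35]
  [  -0.35     1.00]
det(I−A) = (0.75)(1.00) − (-0.35)(-0.35) = 0.6275
adj(I−A) = [[1.00, 0.35], [0.35, 0.75]]
(I − A)⁻¹ = adj(I−A) / det(I−A) ≈
  [   1.5936     0.5578]
  [   0.5578     1.1952]
x = (I − A)⁻¹ d = adj(I−A)·d / det(I−A), with det(I−A) = 0.6275:
  x_1 = (1.00·320 + 0.35·60) / 0.6275 = 341.00 / 0.6275 ≈ 543.4
  x_2 = (0.35·320 + 0.75·60) / 0.6275 = 157.00 / 0.6275 ≈ 250.2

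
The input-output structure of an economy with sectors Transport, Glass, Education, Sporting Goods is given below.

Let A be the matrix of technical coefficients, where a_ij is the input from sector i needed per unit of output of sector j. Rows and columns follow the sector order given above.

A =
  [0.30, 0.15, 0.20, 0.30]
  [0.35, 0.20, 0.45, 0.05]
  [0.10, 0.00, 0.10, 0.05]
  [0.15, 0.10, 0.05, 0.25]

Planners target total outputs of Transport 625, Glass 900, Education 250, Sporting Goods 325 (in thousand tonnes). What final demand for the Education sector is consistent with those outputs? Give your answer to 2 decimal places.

I − A =
  [   0.70    -0.15    -0.20    -0.30]
  [  -0.35     0.80    -0.45    -0.05]
  [  -0.10     0.00     0.90    -0.05]
  [  -0.15    -0.10    -0.05     0.75]
d = (I − A) x:
  d_1 = (+0.70)·625 + (-0.15)·900 + (-0.20)·250 + (-0.30)·325 = 155.00
  d_2 = (-0.35)·625 + (+0.80)·900 + (-0.45)·250 + (-0.05)·325 = 372.50
  d_3 = (-0.10)·625 + (+0.00)·900 + (+0.90)·250 + (-0.05)·325 = 146.25
  d_4 = (-0.15)·625 + (-0.10)·900 + (-0.05)·250 + (+0.75)·325 = 47.50

d_3 = 146.25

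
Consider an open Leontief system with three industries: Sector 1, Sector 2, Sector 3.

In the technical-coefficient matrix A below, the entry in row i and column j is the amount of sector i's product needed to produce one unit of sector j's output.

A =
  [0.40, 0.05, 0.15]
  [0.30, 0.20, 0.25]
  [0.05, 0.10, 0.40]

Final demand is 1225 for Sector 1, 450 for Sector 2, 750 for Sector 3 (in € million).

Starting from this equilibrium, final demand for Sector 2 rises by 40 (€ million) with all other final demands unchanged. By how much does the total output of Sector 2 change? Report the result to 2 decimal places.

I − A =
  [   0.60    -0.05    -0.15]
  [  -0.30     0.80    -0.25]
  [  -0.05    -0.10     0.60]
Cofactors of I−A, C_ij = (−1)^(i+j)·(minor ij) (rows/columns in the sector order above):
  C_11 = (0.80)(0.60) − (-0.25)(-0.10) = 0.4550
  C_12 = −[(-0.30)(0.60) − (-0.25)(-0.05)] = 0.1925
  C_13 = (-0.30)(-0.10) − (0.80)(-0.05) = 0.0700
  C_21 = −[(-0.05)(0.60) − (-0.15)(-0.10)] = 0.0450
  C_22 = (0.60)(0.60) − (-0.15)(-0.05) = 0.3525
  C_23 = −[(0.60)(-0.10) − (-0.05)(-0.05)] = 0.0625
  C_31 = (-0.05)(-0.25) − (-0.15)(0.80) = 0.1325
  C_32 = −[(0.60)(-0.25) − (-0.15)(-0.30)] = 0.1950
  C_33 = (0.60)(0.80) − (-0.05)(-0.30) = 0.4650
det(I−A) = Σ_j (I−A)_1j·C_1j = (0.60)(0.4550) + (-0.05)(0.1925) + (-0.15)(0.0700) = 0.252875
adj(I−A) = Cᵀ =
  [ 0.4550   0.0450   0.1325]
  [ 0.1925   0.3525   0.1950]
  [ 0.0700   0.0625   0.4650]
(I − A)⁻¹ = adj(I−A) / det(I−A) ≈
  [   1.7993     0.1780     0.5240]
  [   0.7612     1.3940     0.7711]
  [   0.2768     0.2472     1.8389]
Δx = (I − A)⁻¹ Δd with Δd having +40 in the Sector 2 component and 0 elsewhere.
So Δx_2 = L_22 · (+40), where L_22 = adj(I−A)_22 / det(I−A) = 0.3525 / 0.252875.
Δx_2 = 0.3525 × (+40) / 0.252875 = 14.10 / 0.252875 ≈ 55.76.

Δx_2 = 55.76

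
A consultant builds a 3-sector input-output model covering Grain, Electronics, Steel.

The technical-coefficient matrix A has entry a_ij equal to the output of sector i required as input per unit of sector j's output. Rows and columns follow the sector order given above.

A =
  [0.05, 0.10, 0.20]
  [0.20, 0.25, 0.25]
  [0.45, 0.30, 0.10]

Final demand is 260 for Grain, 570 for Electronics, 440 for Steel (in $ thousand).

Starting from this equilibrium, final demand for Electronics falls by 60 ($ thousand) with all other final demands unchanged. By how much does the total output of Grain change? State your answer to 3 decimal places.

Δx_1 = -19.512

I − A =
  [   0.95    -0.10    -0.20]
  [  -0.20     0.75    -0.25]
  [  -0.45    -0.30     0.90]
Cofactors of I−A, C_ij = (−1)^(i+j)·(minor ij) (rows/columns in the sector order above):
  C_11 = (0.75)(0.90) − (-0.25)(-0.30) = 0.6000
  C_12 = −[(-0.20)(0.90) − (-0.25)(-0.45)] = 0.2925
  C_13 = (-0.20)(-0.30) − (0.75)(-0.45) = 0.3975
  C_21 = −[(-0.10)(0.90) − (-0.20)(-0.30)] = 0.1500
  C_22 = (0.95)(0.90) − (-0.20)(-0.45) = 0.7650
  C_23 = −[(0.95)(-0.30) − (-0.10)(-0.45)] = 0.3300
  C_31 = (-0.10)(-0.25) − (-0.20)(0.75) = 0.1750
  C_32 = −[(0.95)(-0.25) − (-0.20)(-0.20)] = 0.2775
  C_33 = (0.95)(0.75) − (-0.10)(-0.20) = 0.6925
det(I−A) = Σ_j (I−A)_1j·C_1j = (0.95)(0.6000) + (-0.10)(0.2925) + (-0.20)(0.3975) = 0.46125
adj(I−A) = Cᵀ =
  [ 0.6000   0.1500   0.1750]
  [ 0.2925   0.7650   0.2775]
  [ 0.3975   0.3300   0.6925]
(I − A)⁻¹ = adj(I−A) / det(I−A) ≈
  [   1.3008     0.3252     0.3794]
  [   0.6341     1.6585     0.6016]
  [   0.8618     0.7154     1.5014]
Δx = (I − A)⁻¹ Δd with Δd having -60 in the Electronics component and 0 elsewhere.
So Δx_1 = L_12 · (-60), where L_12 = adj(I−A)_12 / det(I−A) = 0.1500 / 0.46125.
Δx_1 = 0.1500 × (-60) / 0.46125 = -9.00 / 0.46125 ≈ -19.512.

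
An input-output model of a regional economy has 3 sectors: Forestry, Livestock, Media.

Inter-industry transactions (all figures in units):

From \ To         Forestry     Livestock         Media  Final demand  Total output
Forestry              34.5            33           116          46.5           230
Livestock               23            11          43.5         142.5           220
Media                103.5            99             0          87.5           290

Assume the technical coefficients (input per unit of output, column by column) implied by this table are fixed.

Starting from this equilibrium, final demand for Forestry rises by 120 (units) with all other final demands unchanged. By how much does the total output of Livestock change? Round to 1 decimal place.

Technical coefficients a_ij = z_ij / X_j:
  a_FF = 34.5/230 = 0.15, a_LF = 23/230 = 0.10, a_MF = 103.5/230 = 0.45
  a_FL = 33/220 = 0.15, a_LL = 11/220 = 0.05, a_ML = 99/220 = 0.45
  a_FM = 116/290 = 0.40, a_LM = 43.5/290 = 0.15, a_MM = 0/290 = 0.00
I − A =
  [   0.85    -0.15    -0.40]
  [  -0.10     0.95    -0.15]
  [  -0.45    -0.45     1.00]
Cofactors of I−A, C_ij = (−1)^(i+j)·(minor ij) (rows/columns in the sector order above):
  C_11 = (0.95)(1.00) − (-0.15)(-0.45) = 0.8825
  C_12 = −[(-0.10)(1.00) − (-0.15)(-0.45)] = 0.1675
  C_13 = (-0.10)(-0.45) − (0.95)(-0.45) = 0.4725
  C_21 = −[(-0.15)(1.00) − (-0.40)(-0.45)] = 0.3300
  C_22 = (0.85)(1.00) − (-0.40)(-0.45) = 0.6700
  C_23 = −[(0.85)(-0.45) − (-0.15)(-0.45)] = 0.4500
  C_31 = (-0.15)(-0.15) − (-0.40)(0.95) = 0.4025
  C_32 = −[(0.85)(-0.15) − (-0.40)(-0.10)] = 0.1675
  C_33 = (0.85)(0.95) − (-0.15)(-0.10) = 0.7925
det(I−A) = Σ_j (I−A)_1j·C_1j = (0.85)(0.8825) + (-0.15)(0.1675) + (-0.40)(0.4725) = 0.5360
adj(I−A) = Cᵀ =
  [ 0.8825   0.3300   0.4025]
  [ 0.1675   0.6700   0.1675]
  [ 0.4725   0.4500   0.7925]
(I − A)⁻¹ = adj(I−A) / det(I−A) ≈
  [   1.6465     0.6157     0.7509]
  [   0.3125     1.2500     0.3125]
  [   0.8815     0.8396     1.4785]
Δx = (I − A)⁻¹ Δd with Δd having +120 in the Forestry component and 0 elsewhere.
So Δx_L = L_LF · (+120), where L_LF = adj(I−A)_LF / det(I−A) = 0.1675 / 0.5360.
Δx_L = 0.1675 × (+120) / 0.5360 = 20.10 / 0.5360 = 37.5.

Δx_L = 37.5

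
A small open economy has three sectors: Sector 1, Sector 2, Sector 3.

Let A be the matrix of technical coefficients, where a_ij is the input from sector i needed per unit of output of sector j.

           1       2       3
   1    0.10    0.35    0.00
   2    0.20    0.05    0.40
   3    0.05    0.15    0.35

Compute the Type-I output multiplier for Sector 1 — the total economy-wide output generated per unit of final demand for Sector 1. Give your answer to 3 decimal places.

m_1 = 1.747

I − A =
  [   0.90    -0.35     0.00]
  [  -0.20     0.95    -0.40]
  [  -0.05    -0.15     0.65]
Cofactors of I−A, C_ij = (−1)^(i+j)·(minor ij) (rows/columns in the sector order above):
  C_11 = (0.95)(0.65) − (-0.40)(-0.15) = 0.5575
  C_12 = −[(-0.20)(0.65) − (-0.40)(-0.05)] = 0.1500
  C_13 = (-0.20)(-0.15) − (0.95)(-0.05) = 0.0775
  C_21 = −[(-0.35)(0.65) − (0.00)(-0.15)] = 0.2275
  C_22 = (0.90)(0.65) − (0.00)(-0.05) = 0.5850
  C_23 = −[(0.90)(-0.15) − (-0.35)(-0.05)] = 0.1525
  C_31 = (-0.35)(-0.40) − (0.00)(0.95) = 0.1400
  C_32 = −[(0.90)(-0.40) − (0.00)(-0.20)] = 0.3600
  C_33 = (0.90)(0.95) − (-0.35)(-0.20) = 0.7850
det(I−A) = Σ_j (I−A)_1j·C_1j = (0.90)(0.5575) + (-0.35)(0.1500) + (0.00)(0.0775) = 0.44925
adj(I−A) = Cᵀ =
  [ 0.5575   0.2275   0.1400]
  [ 0.1500   0.5850   0.3600]
  [ 0.0775   0.1525   0.7850]
(I − A)⁻¹ = adj(I−A) / det(I−A) ≈
  [   1.2410     0.5064     0.3116]
  [   0.3339     1.3022     0.8013]
  [   0.1725     0.3395     1.7474]
The output multiplier for sector j is the column-j sum of the Leontief inverse (I − A)⁻¹ = adj(I−A) / det(I−A).
Column 1 of adj(I−A): (0.5575, 0.1500, 0.0775); det(I−A) = 0.44925.
m_1 = (0.5575 + 0.1500 + 0.0775) / 0.44925 = 0.785 / 0.44925 ≈ 1.747.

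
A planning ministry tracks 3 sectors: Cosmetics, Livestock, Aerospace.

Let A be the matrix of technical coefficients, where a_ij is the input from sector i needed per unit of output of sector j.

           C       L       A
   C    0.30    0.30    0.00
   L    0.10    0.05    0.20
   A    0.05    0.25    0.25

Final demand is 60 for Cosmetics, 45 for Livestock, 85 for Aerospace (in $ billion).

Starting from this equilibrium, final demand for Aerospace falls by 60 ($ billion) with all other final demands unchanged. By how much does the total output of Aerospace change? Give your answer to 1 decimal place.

I − A =
  [   0.70    -0.30     0.00]
  [  -0.10     0.95    -0.20]
  [  -0.05    -0.25     0.75]
Cofactors of I−A, C_ij = (−1)^(i+j)·(minor ij) (rows/columns in the sector order above):
  C_11 = (0.95)(0.75) − (-0.20)(-0.25) = 0.6625
  C_12 = −[(-0.10)(0.75) − (-0.20)(-0.05)] = 0.0850
  C_13 = (-0.10)(-0.25) − (0.95)(-0.05) = 0.0725
  C_21 = −[(-0.30)(0.75) − (0.00)(-0.25)] = 0.2250
  C_22 = (0.70)(0.75) − (0.00)(-0.05) = 0.5250
  C_23 = −[(0.70)(-0.25) − (-0.30)(-0.05)] = 0.1900
  C_31 = (-0.30)(-0.20) − (0.00)(0.95) = 0.0600
  C_32 = −[(0.70)(-0.20) − (0.00)(-0.10)] = 0.1400
  C_33 = (0.70)(0.95) − (-0.30)(-0.10) = 0.6350
det(I−A) = Σ_j (I−A)_1j·C_1j = (0.70)(0.6625) + (-0.30)(0.0850) + (0.00)(0.0725) = 0.43825
adj(I−A) = Cᵀ =
  [ 0.6625   0.2250   0.0600]
  [ 0.0850   0.5250   0.1400]
  [ 0.0725   0.1900   0.6350]
(I − A)⁻¹ = adj(I−A) / det(I−A) ≈
  [   1.5117     0.5134     0.1369]
  [   0.1940     1.1979     0.3195]
  [   0.1654     0.4335     1.4489]
Δx = (I − A)⁻¹ Δd with Δd having -60 in the Aerospace component and 0 elsewhere.
So Δx_A = L_AA · (-60), where L_AA = adj(I−A)_AA / det(I−A) = 0.6350 / 0.43825.
Δx_A = 0.6350 × (-60) / 0.43825 = -38.10 / 0.43825 ≈ -86.9.

Δx_A = -86.9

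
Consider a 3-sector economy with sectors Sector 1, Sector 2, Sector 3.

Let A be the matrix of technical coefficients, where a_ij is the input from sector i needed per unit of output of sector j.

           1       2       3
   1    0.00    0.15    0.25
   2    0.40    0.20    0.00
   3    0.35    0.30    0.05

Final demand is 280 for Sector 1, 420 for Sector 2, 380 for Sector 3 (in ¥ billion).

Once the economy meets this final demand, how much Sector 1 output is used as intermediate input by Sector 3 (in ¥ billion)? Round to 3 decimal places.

I − A =
  [   1.00    -0.15    -0.25]
  [  -0.40     0.80     0.00]
  [  -0.35    -0.30     0.95]
Cofactors of I−A, C_ij = (−1)^(i+j)·(minor ij) (rows/columns in the sector order above):
  C_11 = (0.80)(0.95) − (0.00)(-0.30) = 0.7600
  C_12 = −[(-0.40)(0.95) − (0.00)(-0.35)] = 0.3800
  C_13 = (-0.40)(-0.30) − (0.80)(-0.35) = 0.4000
  C_21 = −[(-0.15)(0.95) − (-0.25)(-0.30)] = 0.2175
  C_22 = (1.00)(0.95) − (-0.25)(-0.35) = 0.8625
  C_23 = −[(1.00)(-0.30) − (-0.15)(-0.35)] = 0.3525
  C_31 = (-0.15)(0.00) − (-0.25)(0.80) = 0.2000
  C_32 = −[(1.00)(0.00) − (-0.25)(-0.40)] = 0.1000
  C_33 = (1.00)(0.80) − (-0.15)(-0.40) = 0.7400
det(I−A) = Σ_j (I−A)_1j·C_1j = (1.00)(0.7600) + (-0.15)(0.3800) + (-0.25)(0.4000) = 0.6030
adj(I−A) = Cᵀ =
  [ 0.7600   0.2175   0.2000]
  [ 0.3800   0.8625   0.1000]
  [ 0.4000   0.3525   0.7400]
(I − A)⁻¹ = adj(I−A) / det(I−A) ≈
  [   1.2604     0.3607     0.3317]
  [   0.6302     1.4303     0.1658]
  [   0.6633     0.5846     1.2272]
First solve x = (I − A)⁻¹ d = adj(I−A)·d / det(I−A); in particular x_3 = (0.4000·280 + 0.3525·420 + 0.7400·380) / 0.6030 = 541.25 / 0.6030 ≈ 897.59536.
Intermediate flow from 1 to 3: z_13 = a_13 · x_3 = 0.25 × 541.25 / 0.6030 = 135.3125 / 0.6030 ≈ 224.399.

z_13 = 224.399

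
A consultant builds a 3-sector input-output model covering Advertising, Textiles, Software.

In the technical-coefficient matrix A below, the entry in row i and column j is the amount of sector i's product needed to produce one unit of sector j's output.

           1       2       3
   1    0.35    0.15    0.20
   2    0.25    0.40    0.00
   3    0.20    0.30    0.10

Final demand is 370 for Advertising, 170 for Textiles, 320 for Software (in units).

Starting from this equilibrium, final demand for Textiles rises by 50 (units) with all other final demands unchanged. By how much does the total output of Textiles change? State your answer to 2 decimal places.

I − A =
  [   0.65    -0.15    -0.20]
  [  -0.25     0.60     0.00]
  [  -0.20    -0.30     0.90]
Cofactors of I−A, C_ij = (−1)^(i+j)·(minor ij) (rows/columns in the sector order above):
  C_11 = (0.60)(0.90) − (0.00)(-0.30) = 0.5400
  C_12 = −[(-0.25)(0.90) − (0.00)(-0.20)] = 0.2250
  C_13 = (-0.25)(-0.30) − (0.60)(-0.20) = 0.1950
  C_21 = −[(-0.15)(0.90) − (-0.20)(-0.30)] = 0.1950
  C_22 = (0.65)(0.90) − (-0.20)(-0.20) = 0.5450
  C_23 = −[(0.65)(-0.30) − (-0.15)(-0.20)] = 0.2250
  C_31 = (-0.15)(0.00) − (-0.20)(0.60) = 0.1200
  C_32 = −[(0.65)(0.00) − (-0.20)(-0.25)] = 0.0500
  C_33 = (0.65)(0.60) − (-0.15)(-0.25) = 0.3525
det(I−A) = Σ_j (I−A)_1j·C_1j = (0.65)(0.5400) + (-0.15)(0.2250) + (-0.20)(0.1950) = 0.27825
adj(I−A) = Cᵀ =
  [ 0.5400   0.1950   0.1200]
  [ 0.2250   0.5450   0.0500]
  [ 0.1950   0.2250   0.3525]
(I − A)⁻¹ = adj(I−A) / det(I−A) ≈
  [   1.9407     0.7008     0.4313]
  [   0.8086     1.9587     0.1797]
  [   0.7008     0.8086     1.2668]
Δx = (I − A)⁻¹ Δd with Δd having +50 in the Textiles component and 0 elsewhere.
So Δx_2 = L_22 · (+50), where L_22 = adj(I−A)_22 / det(I−A) = 0.5450 / 0.27825.
Δx_2 = 0.5450 × (+50) / 0.27825 = 27.25 / 0.27825 ≈ 97.93.

Δx_2 = 97.93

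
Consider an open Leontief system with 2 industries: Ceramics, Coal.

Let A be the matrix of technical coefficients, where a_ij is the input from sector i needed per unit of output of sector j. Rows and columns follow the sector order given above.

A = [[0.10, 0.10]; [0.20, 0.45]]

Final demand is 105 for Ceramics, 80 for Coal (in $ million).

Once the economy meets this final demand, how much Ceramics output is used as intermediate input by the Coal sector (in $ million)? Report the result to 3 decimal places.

I − A =
  [   0.90    -0.10]
  [  -0.20     0.55]
det(I−A) = (0.90)(0.55) − (-0.10)(-0.20) = 0.4750
adj(I−A) = [[0.55, 0.10], [0.20, 0.90]]
(I − A)⁻¹ = adj(I−A) / det(I−A) ≈
  [   1.1579     0.2105]
  [   0.4211     1.8947]
First solve x = (I − A)⁻¹ d = adj(I−A)·d / det(I−A); in particular x_2 = (0.20·105 + 0.90·80) / 0.4750 = 93.00 / 0.4750 ≈ 195.78947.
Intermediate flow from 1 to 2: z_12 = a_12 · x_2 = 0.10 × 93.00 / 0.4750 = 9.30 / 0.4750 ≈ 19.579.

z_12 = 19.579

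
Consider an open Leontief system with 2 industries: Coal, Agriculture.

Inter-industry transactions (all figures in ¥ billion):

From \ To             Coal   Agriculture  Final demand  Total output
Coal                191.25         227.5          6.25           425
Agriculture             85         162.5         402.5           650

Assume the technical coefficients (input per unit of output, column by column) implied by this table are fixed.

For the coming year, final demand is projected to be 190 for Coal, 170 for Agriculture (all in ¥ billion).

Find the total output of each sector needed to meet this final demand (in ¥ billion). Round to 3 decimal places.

x_1 = 589.781, x_2 = 383.942

Technical coefficients a_ij = z_ij / X_j:
  a_11 = 191.25/425 = 0.45, a_21 = 85/425 = 0.20
  a_12 = 227.5/650 = 0.35, a_22 = 162.5/650 = 0.25
I − A =
  [   0.55    -0.35]
  [  -0.20     0.75]
det(I−A) = (0.55)(0.75) − (-0.35)(-0.20) = 0.3425
adj(I−A) = [[0.75, 0.35], [0.20, 0.55]]
(I − A)⁻¹ = adj(I−A) / det(I−A) ≈
  [   2.1898     1.0219]
  [   0.5839     1.6058]
x = (I − A)⁻¹ d = adj(I−A)·d / det(I−A), with det(I−A) = 0.3425:
  x_1 = (0.75·190 + 0.35·170) / 0.3425 = 202.00 / 0.3425 ≈ 589.781
  x_2 = (0.20·190 + 0.55·170) / 0.3425 = 131.50 / 0.3425 ≈ 383.942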